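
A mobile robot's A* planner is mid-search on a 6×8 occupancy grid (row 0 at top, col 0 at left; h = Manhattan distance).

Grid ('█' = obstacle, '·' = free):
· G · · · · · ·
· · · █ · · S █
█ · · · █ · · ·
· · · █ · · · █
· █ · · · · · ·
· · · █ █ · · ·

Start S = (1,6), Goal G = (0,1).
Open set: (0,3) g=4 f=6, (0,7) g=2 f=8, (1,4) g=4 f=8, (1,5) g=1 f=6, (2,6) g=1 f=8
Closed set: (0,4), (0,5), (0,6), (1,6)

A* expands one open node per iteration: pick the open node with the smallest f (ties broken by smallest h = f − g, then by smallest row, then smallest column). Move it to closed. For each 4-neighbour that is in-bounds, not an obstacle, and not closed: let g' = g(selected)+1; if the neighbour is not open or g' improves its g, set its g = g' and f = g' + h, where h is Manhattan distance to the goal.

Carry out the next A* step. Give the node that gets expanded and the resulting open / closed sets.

expanded=(0,3); open=[(0,2) g=5 f=6, (0,7) g=2 f=8, (1,4) g=4 f=8, (1,5) g=1 f=6, (2,6) g=1 f=8]; closed=[(0,3), (0,4), (0,5), (0,6), (1,6)]

step 1: expand (0,3) (f=6, h=2) → closed; open now [(0,2) g=5 f=6, (0,7) g=2 f=8, (1,4) g=4 f=8, (1,5) g=1 f=6, (2,6) g=1 f=8]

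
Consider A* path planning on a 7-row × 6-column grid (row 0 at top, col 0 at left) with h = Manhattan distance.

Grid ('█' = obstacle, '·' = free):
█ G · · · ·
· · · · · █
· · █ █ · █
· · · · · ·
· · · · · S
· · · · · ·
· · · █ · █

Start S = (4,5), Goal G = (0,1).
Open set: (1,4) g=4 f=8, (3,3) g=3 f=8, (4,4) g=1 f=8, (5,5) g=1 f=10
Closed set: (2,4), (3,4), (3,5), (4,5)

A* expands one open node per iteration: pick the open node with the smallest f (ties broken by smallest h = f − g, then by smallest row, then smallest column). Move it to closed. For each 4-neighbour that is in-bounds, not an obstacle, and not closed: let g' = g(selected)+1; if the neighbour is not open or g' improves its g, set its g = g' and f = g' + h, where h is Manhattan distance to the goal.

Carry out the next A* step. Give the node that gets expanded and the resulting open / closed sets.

step 1: expand (1,4) (f=8, h=4) → closed; open now [(0,4) g=5 f=8, (1,3) g=5 f=8, (3,3) g=3 f=8, (4,4) g=1 f=8, (5,5) g=1 f=10]

expanded=(1,4); open=[(0,4) g=5 f=8, (1,3) g=5 f=8, (3,3) g=3 f=8, (4,4) g=1 f=8, (5,5) g=1 f=10]; closed=[(1,4), (2,4), (3,4), (3,5), (4,5)]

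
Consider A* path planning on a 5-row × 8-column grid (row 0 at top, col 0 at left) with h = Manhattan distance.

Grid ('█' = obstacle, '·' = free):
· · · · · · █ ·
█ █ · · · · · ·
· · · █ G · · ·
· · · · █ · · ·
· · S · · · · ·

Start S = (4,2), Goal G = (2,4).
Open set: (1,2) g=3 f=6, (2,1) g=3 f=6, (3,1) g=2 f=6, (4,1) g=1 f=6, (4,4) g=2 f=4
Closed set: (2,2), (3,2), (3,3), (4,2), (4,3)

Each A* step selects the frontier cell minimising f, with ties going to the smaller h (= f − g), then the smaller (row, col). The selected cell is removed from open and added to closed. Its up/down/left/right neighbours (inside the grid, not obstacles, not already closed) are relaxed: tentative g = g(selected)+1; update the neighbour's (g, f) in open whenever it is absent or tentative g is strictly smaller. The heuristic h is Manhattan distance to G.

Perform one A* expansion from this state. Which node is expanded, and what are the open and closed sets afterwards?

expanded=(4,4); open=[(1,2) g=3 f=6, (2,1) g=3 f=6, (3,1) g=2 f=6, (4,1) g=1 f=6, (4,5) g=3 f=6]; closed=[(2,2), (3,2), (3,3), (4,2), (4,3), (4,4)]

step 1: expand (4,4) (f=4, h=2) → closed; open now [(1,2) g=3 f=6, (2,1) g=3 f=6, (3,1) g=2 f=6, (4,1) g=1 f=6, (4,5) g=3 f=6]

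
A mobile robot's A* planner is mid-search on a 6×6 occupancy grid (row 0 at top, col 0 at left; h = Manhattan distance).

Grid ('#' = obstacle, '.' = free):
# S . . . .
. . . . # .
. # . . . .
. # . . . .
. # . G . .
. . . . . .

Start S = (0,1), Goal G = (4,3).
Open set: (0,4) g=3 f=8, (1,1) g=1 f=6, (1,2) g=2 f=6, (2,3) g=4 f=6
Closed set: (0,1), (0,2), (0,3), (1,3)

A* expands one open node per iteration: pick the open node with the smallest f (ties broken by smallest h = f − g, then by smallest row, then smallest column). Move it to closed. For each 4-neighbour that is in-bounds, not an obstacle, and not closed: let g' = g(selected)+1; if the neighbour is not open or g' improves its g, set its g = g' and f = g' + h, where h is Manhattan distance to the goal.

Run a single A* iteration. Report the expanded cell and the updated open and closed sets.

step 1: expand (2,3) (f=6, h=2) → closed; open now [(0,4) g=3 f=8, (1,1) g=1 f=6, (1,2) g=2 f=6, (2,2) g=5 f=8, (2,4) g=5 f=8, (3,3) g=5 f=6]

expanded=(2,3); open=[(0,4) g=3 f=8, (1,1) g=1 f=6, (1,2) g=2 f=6, (2,2) g=5 f=8, (2,4) g=5 f=8, (3,3) g=5 f=6]; closed=[(0,1), (0,2), (0,3), (1,3), (2,3)]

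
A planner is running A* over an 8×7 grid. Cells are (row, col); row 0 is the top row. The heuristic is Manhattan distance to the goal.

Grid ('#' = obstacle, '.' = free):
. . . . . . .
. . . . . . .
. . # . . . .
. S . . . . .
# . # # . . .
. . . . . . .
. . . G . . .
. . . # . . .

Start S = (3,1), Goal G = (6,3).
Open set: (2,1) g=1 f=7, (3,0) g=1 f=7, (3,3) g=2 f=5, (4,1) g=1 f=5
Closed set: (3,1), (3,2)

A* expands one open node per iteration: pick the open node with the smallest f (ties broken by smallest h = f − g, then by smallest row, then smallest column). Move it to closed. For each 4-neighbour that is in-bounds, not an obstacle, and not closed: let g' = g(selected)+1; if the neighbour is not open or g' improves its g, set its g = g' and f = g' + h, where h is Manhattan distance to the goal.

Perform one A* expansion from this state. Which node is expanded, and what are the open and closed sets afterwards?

expanded=(3,3); open=[(2,1) g=1 f=7, (2,3) g=3 f=7, (3,0) g=1 f=7, (3,4) g=3 f=7, (4,1) g=1 f=5]; closed=[(3,1), (3,2), (3,3)]

step 1: expand (3,3) (f=5, h=3) → closed; open now [(2,1) g=1 f=7, (2,3) g=3 f=7, (3,0) g=1 f=7, (3,4) g=3 f=7, (4,1) g=1 f=5]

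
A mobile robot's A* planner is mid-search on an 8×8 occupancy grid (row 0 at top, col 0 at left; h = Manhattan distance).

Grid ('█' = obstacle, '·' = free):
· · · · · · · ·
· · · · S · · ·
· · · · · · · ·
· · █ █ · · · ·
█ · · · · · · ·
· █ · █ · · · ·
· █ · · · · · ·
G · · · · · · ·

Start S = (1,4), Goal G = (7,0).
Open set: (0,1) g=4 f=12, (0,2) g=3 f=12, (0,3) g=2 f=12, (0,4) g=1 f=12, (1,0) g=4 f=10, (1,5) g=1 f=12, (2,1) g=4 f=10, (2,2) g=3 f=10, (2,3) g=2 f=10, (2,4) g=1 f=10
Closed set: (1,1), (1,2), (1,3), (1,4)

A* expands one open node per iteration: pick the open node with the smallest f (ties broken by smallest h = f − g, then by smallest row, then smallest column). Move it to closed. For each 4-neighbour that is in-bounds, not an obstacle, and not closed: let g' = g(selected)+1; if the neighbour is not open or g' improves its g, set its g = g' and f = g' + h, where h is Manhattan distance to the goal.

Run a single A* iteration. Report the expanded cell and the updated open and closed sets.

step 1: expand (1,0) (f=10, h=6) → closed; open now [(0,0) g=5 f=12, (0,1) g=4 f=12, (0,2) g=3 f=12, (0,3) g=2 f=12, (0,4) g=1 f=12, (1,5) g=1 f=12, (2,0) g=5 f=10, (2,1) g=4 f=10, (2,2) g=3 f=10, (2,3) g=2 f=10, (2,4) g=1 f=10]

expanded=(1,0); open=[(0,0) g=5 f=12, (0,1) g=4 f=12, (0,2) g=3 f=12, (0,3) g=2 f=12, (0,4) g=1 f=12, (1,5) g=1 f=12, (2,0) g=5 f=10, (2,1) g=4 f=10, (2,2) g=3 f=10, (2,3) g=2 f=10, (2,4) g=1 f=10]; closed=[(1,0), (1,1), (1,2), (1,3), (1,4)]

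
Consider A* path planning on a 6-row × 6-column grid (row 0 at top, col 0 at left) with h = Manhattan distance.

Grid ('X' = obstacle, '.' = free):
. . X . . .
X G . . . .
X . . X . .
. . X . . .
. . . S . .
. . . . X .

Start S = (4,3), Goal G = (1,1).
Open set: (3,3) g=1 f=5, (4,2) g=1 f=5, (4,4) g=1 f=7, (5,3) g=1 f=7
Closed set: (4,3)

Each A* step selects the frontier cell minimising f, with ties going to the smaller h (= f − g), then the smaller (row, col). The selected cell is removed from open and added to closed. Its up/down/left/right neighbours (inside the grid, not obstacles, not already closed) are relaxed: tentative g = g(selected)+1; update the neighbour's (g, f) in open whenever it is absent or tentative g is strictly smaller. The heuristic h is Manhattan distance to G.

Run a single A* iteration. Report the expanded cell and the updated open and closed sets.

expanded=(3,3); open=[(3,4) g=2 f=7, (4,2) g=1 f=5, (4,4) g=1 f=7, (5,3) g=1 f=7]; closed=[(3,3), (4,3)]

step 1: expand (3,3) (f=5, h=4) → closed; open now [(3,4) g=2 f=7, (4,2) g=1 f=5, (4,4) g=1 f=7, (5,3) g=1 f=7]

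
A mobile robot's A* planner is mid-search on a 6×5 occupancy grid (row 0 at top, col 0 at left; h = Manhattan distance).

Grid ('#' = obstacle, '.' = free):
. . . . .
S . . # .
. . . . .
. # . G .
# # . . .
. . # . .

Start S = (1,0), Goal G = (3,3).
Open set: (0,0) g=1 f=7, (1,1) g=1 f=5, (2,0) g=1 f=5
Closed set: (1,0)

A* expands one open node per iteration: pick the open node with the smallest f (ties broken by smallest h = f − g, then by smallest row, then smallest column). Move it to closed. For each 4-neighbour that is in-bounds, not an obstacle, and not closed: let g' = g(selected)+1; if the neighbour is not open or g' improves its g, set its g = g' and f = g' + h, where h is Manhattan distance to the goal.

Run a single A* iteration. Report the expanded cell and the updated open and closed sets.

expanded=(1,1); open=[(0,0) g=1 f=7, (0,1) g=2 f=7, (1,2) g=2 f=5, (2,0) g=1 f=5, (2,1) g=2 f=5]; closed=[(1,0), (1,1)]

step 1: expand (1,1) (f=5, h=4) → closed; open now [(0,0) g=1 f=7, (0,1) g=2 f=7, (1,2) g=2 f=5, (2,0) g=1 f=5, (2,1) g=2 f=5]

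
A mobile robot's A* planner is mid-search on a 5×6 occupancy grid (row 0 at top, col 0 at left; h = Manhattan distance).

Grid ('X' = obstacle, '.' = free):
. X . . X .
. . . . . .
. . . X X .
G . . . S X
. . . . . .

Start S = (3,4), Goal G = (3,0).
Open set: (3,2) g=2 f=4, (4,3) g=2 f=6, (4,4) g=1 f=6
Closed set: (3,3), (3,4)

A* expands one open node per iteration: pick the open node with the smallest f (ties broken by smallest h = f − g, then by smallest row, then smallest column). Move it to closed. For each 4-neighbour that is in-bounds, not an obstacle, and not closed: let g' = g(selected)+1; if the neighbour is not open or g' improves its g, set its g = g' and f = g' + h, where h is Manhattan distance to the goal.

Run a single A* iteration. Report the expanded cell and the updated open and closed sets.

step 1: expand (3,2) (f=4, h=2) → closed; open now [(2,2) g=3 f=6, (3,1) g=3 f=4, (4,2) g=3 f=6, (4,3) g=2 f=6, (4,4) g=1 f=6]

expanded=(3,2); open=[(2,2) g=3 f=6, (3,1) g=3 f=4, (4,2) g=3 f=6, (4,3) g=2 f=6, (4,4) g=1 f=6]; closed=[(3,2), (3,3), (3,4)]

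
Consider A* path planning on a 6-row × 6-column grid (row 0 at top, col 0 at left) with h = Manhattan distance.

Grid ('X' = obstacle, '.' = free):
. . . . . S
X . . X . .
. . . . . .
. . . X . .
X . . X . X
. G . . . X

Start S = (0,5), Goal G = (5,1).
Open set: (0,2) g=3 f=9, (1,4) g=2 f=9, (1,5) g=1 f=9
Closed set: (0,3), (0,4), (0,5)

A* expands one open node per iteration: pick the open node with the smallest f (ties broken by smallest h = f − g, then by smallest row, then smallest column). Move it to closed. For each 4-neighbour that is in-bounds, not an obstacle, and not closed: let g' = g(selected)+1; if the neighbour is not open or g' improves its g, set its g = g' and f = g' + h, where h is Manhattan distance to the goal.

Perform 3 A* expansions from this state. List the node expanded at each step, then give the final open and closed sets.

order=[(0,2) → (0,1) → (1,1)]; open=[(0,0) g=5 f=11, (1,2) g=4 f=9, (1,4) g=2 f=9, (1,5) g=1 f=9, (2,1) g=6 f=9]; closed=[(0,1), (0,2), (0,3), (0,4), (0,5), (1,1)]

step 1: expand (0,2) (f=9, h=6) → closed; open now [(0,1) g=4 f=9, (1,2) g=4 f=9, (1,4) g=2 f=9, (1,5) g=1 f=9]
step 2: expand (0,1) (f=9, h=5) → closed; open now [(0,0) g=5 f=11, (1,1) g=5 f=9, (1,2) g=4 f=9, (1,4) g=2 f=9, (1,5) g=1 f=9]
step 3: expand (1,1) (f=9, h=4) → closed; open now [(0,0) g=5 f=11, (1,2) g=4 f=9, (1,4) g=2 f=9, (1,5) g=1 f=9, (2,1) g=6 f=9]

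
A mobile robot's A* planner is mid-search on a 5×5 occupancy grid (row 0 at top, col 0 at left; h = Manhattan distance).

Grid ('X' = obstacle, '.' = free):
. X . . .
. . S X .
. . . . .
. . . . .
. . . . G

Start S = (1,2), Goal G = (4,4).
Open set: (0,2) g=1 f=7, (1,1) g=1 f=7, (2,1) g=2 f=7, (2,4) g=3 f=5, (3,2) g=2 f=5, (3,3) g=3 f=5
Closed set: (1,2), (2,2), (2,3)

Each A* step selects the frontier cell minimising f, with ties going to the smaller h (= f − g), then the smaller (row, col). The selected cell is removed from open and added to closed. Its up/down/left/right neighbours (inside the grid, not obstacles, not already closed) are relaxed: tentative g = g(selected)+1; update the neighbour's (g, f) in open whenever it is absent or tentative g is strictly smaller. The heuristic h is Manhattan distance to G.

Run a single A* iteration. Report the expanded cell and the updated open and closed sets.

expanded=(2,4); open=[(0,2) g=1 f=7, (1,1) g=1 f=7, (1,4) g=4 f=7, (2,1) g=2 f=7, (3,2) g=2 f=5, (3,3) g=3 f=5, (3,4) g=4 f=5]; closed=[(1,2), (2,2), (2,3), (2,4)]

step 1: expand (2,4) (f=5, h=2) → closed; open now [(0,2) g=1 f=7, (1,1) g=1 f=7, (1,4) g=4 f=7, (2,1) g=2 f=7, (3,2) g=2 f=5, (3,3) g=3 f=5, (3,4) g=4 f=5]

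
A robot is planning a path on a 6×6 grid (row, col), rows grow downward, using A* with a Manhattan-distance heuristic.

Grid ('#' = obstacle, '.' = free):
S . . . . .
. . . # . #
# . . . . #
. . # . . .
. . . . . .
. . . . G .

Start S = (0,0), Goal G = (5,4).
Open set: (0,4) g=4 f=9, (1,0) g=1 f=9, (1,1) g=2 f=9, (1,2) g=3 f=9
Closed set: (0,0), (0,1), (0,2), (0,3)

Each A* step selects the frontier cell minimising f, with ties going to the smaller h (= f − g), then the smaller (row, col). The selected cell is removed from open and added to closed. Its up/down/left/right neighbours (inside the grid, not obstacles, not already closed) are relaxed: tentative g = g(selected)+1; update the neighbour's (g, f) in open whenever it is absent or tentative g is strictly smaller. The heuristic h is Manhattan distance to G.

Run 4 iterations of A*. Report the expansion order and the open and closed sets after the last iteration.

order=[(0,4) → (1,4) → (2,4) → (3,4)]; open=[(0,5) g=5 f=11, (1,0) g=1 f=9, (1,1) g=2 f=9, (1,2) g=3 f=9, (2,3) g=7 f=11, (3,3) g=8 f=11, (3,5) g=8 f=11, (4,4) g=8 f=9]; closed=[(0,0), (0,1), (0,2), (0,3), (0,4), (1,4), (2,4), (3,4)]

step 1: expand (0,4) (f=9, h=5) → closed; open now [(0,5) g=5 f=11, (1,0) g=1 f=9, (1,1) g=2 f=9, (1,2) g=3 f=9, (1,4) g=5 f=9]
step 2: expand (1,4) (f=9, h=4) → closed; open now [(0,5) g=5 f=11, (1,0) g=1 f=9, (1,1) g=2 f=9, (1,2) g=3 f=9, (2,4) g=6 f=9]
step 3: expand (2,4) (f=9, h=3) → closed; open now [(0,5) g=5 f=11, (1,0) g=1 f=9, (1,1) g=2 f=9, (1,2) g=3 f=9, (2,3) g=7 f=11, (3,4) g=7 f=9]
step 4: expand (3,4) (f=9, h=2) → closed; open now [(0,5) g=5 f=11, (1,0) g=1 f=9, (1,1) g=2 f=9, (1,2) g=3 f=9, (2,3) g=7 f=11, (3,3) g=8 f=11, (3,5) g=8 f=11, (4,4) g=8 f=9]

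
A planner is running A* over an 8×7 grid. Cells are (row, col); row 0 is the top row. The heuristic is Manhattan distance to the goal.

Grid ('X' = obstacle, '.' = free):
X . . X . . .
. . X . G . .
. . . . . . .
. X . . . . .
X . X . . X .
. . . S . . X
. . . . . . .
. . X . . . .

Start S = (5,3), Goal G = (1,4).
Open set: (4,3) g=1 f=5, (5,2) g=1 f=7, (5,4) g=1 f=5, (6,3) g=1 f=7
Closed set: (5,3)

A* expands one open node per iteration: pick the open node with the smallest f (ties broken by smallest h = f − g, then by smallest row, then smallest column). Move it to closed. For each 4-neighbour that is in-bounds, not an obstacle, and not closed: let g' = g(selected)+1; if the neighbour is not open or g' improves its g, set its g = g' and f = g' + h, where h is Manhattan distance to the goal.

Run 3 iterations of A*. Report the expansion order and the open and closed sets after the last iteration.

order=[(4,3) → (3,3) → (2,3)]; open=[(1,3) g=4 f=5, (2,2) g=4 f=7, (2,4) g=4 f=5, (3,2) g=3 f=7, (3,4) g=3 f=5, (4,4) g=2 f=5, (5,2) g=1 f=7, (5,4) g=1 f=5, (6,3) g=1 f=7]; closed=[(2,3), (3,3), (4,3), (5,3)]

step 1: expand (4,3) (f=5, h=4) → closed; open now [(3,3) g=2 f=5, (4,4) g=2 f=5, (5,2) g=1 f=7, (5,4) g=1 f=5, (6,3) g=1 f=7]
step 2: expand (3,3) (f=5, h=3) → closed; open now [(2,3) g=3 f=5, (3,2) g=3 f=7, (3,4) g=3 f=5, (4,4) g=2 f=5, (5,2) g=1 f=7, (5,4) g=1 f=5, (6,3) g=1 f=7]
step 3: expand (2,3) (f=5, h=2) → closed; open now [(1,3) g=4 f=5, (2,2) g=4 f=7, (2,4) g=4 f=5, (3,2) g=3 f=7, (3,4) g=3 f=5, (4,4) g=2 f=5, (5,2) g=1 f=7, (5,4) g=1 f=5, (6,3) g=1 f=7]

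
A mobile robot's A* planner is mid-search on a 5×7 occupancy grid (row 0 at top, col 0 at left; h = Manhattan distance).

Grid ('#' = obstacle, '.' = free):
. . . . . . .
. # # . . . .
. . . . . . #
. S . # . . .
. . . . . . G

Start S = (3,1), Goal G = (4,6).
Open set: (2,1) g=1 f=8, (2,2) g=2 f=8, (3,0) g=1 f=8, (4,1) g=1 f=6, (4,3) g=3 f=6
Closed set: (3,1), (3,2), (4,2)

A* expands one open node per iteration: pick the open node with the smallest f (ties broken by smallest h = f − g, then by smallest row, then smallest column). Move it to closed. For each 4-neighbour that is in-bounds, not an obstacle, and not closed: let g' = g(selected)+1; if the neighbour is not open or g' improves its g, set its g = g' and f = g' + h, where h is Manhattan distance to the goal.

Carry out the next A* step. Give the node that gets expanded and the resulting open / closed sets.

step 1: expand (4,3) (f=6, h=3) → closed; open now [(2,1) g=1 f=8, (2,2) g=2 f=8, (3,0) g=1 f=8, (4,1) g=1 f=6, (4,4) g=4 f=6]

expanded=(4,3); open=[(2,1) g=1 f=8, (2,2) g=2 f=8, (3,0) g=1 f=8, (4,1) g=1 f=6, (4,4) g=4 f=6]; closed=[(3,1), (3,2), (4,2), (4,3)]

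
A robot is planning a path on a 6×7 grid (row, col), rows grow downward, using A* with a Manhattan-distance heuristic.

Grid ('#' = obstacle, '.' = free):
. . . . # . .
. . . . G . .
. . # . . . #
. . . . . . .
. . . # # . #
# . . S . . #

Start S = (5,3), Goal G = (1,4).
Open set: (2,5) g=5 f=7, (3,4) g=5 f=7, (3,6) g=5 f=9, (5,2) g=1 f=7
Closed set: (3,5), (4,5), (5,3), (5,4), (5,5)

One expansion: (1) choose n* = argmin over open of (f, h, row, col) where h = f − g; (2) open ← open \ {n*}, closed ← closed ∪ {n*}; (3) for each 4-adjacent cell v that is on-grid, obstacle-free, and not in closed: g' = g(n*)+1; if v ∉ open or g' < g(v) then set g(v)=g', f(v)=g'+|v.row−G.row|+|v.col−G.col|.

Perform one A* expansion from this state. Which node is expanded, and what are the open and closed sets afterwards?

expanded=(2,5); open=[(1,5) g=6 f=7, (2,4) g=6 f=7, (3,4) g=5 f=7, (3,6) g=5 f=9, (5,2) g=1 f=7]; closed=[(2,5), (3,5), (4,5), (5,3), (5,4), (5,5)]

step 1: expand (2,5) (f=7, h=2) → closed; open now [(1,5) g=6 f=7, (2,4) g=6 f=7, (3,4) g=5 f=7, (3,6) g=5 f=9, (5,2) g=1 f=7]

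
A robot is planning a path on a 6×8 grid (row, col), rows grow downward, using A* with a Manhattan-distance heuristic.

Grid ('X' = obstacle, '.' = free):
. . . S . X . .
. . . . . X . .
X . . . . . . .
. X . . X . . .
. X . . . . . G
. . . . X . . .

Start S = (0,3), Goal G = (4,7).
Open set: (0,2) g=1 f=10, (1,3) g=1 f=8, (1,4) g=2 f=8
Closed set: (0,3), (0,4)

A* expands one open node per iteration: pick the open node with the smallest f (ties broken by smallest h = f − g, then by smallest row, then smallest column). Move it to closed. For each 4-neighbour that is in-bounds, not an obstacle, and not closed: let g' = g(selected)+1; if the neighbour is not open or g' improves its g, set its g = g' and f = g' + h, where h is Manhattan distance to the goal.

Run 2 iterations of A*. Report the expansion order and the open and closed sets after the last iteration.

order=[(1,4) → (2,4)]; open=[(0,2) g=1 f=10, (1,3) g=1 f=8, (2,3) g=4 f=10, (2,5) g=4 f=8]; closed=[(0,3), (0,4), (1,4), (2,4)]

step 1: expand (1,4) (f=8, h=6) → closed; open now [(0,2) g=1 f=10, (1,3) g=1 f=8, (2,4) g=3 f=8]
step 2: expand (2,4) (f=8, h=5) → closed; open now [(0,2) g=1 f=10, (1,3) g=1 f=8, (2,3) g=4 f=10, (2,5) g=4 f=8]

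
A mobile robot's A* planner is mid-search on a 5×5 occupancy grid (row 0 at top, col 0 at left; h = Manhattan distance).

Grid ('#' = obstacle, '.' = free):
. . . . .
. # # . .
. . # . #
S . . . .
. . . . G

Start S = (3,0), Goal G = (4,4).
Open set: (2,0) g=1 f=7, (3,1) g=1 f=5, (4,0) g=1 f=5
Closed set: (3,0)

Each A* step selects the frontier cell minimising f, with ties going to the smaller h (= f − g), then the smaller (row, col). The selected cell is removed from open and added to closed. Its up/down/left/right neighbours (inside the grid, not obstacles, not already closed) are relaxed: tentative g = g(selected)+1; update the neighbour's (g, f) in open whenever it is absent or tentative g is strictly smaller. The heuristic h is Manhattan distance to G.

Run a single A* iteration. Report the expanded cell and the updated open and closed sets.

expanded=(3,1); open=[(2,0) g=1 f=7, (2,1) g=2 f=7, (3,2) g=2 f=5, (4,0) g=1 f=5, (4,1) g=2 f=5]; closed=[(3,0), (3,1)]

step 1: expand (3,1) (f=5, h=4) → closed; open now [(2,0) g=1 f=7, (2,1) g=2 f=7, (3,2) g=2 f=5, (4,0) g=1 f=5, (4,1) g=2 f=5]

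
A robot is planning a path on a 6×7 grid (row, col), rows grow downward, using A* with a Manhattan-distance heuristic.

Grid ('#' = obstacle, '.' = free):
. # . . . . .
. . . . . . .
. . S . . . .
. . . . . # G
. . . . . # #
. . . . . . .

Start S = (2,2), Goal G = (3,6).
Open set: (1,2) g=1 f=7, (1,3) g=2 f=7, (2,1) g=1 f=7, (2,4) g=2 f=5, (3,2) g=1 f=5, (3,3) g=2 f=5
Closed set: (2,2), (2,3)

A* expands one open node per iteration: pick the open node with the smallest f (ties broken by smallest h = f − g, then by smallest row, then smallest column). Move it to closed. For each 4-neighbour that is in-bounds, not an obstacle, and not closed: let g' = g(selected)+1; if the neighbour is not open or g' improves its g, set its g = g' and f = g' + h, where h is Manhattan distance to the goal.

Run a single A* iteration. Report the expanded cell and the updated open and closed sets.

expanded=(2,4); open=[(1,2) g=1 f=7, (1,3) g=2 f=7, (1,4) g=3 f=7, (2,1) g=1 f=7, (2,5) g=3 f=5, (3,2) g=1 f=5, (3,3) g=2 f=5, (3,4) g=3 f=5]; closed=[(2,2), (2,3), (2,4)]

step 1: expand (2,4) (f=5, h=3) → closed; open now [(1,2) g=1 f=7, (1,3) g=2 f=7, (1,4) g=3 f=7, (2,1) g=1 f=7, (2,5) g=3 f=5, (3,2) g=1 f=5, (3,3) g=2 f=5, (3,4) g=3 f=5]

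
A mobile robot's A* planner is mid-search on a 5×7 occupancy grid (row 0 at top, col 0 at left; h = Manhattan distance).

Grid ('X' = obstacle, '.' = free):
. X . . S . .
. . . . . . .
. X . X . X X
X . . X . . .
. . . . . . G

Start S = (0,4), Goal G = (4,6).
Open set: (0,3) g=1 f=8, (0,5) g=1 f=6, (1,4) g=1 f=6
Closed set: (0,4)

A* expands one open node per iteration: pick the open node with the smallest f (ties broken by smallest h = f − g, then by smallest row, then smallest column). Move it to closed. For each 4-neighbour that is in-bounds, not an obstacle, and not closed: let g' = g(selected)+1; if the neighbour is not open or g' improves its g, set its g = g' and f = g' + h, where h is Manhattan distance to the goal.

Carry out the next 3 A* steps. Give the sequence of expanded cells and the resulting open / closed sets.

order=[(0,5) → (0,6) → (1,6)]; open=[(0,3) g=1 f=8, (1,4) g=1 f=6, (1,5) g=2 f=6]; closed=[(0,4), (0,5), (0,6), (1,6)]

step 1: expand (0,5) (f=6, h=5) → closed; open now [(0,3) g=1 f=8, (0,6) g=2 f=6, (1,4) g=1 f=6, (1,5) g=2 f=6]
step 2: expand (0,6) (f=6, h=4) → closed; open now [(0,3) g=1 f=8, (1,4) g=1 f=6, (1,5) g=2 f=6, (1,6) g=3 f=6]
step 3: expand (1,6) (f=6, h=3) → closed; open now [(0,3) g=1 f=8, (1,4) g=1 f=6, (1,5) g=2 f=6]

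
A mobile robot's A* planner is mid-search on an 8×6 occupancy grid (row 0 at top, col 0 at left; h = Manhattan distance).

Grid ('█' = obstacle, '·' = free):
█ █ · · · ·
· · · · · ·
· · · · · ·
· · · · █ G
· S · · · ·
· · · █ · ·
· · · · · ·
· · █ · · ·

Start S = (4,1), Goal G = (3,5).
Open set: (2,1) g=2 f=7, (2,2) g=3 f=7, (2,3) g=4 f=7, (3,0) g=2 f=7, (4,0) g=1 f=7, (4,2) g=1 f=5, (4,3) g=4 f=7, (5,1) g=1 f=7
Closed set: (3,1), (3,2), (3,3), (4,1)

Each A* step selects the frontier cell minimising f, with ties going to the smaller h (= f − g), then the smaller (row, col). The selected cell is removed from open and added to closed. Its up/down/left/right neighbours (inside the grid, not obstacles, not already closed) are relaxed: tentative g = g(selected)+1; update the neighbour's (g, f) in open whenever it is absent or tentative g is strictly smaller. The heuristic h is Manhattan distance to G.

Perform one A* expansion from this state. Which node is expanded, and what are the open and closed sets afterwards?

step 1: expand (4,2) (f=5, h=4) → closed; open now [(2,1) g=2 f=7, (2,2) g=3 f=7, (2,3) g=4 f=7, (3,0) g=2 f=7, (4,0) g=1 f=7, (4,3) g=2 f=5, (5,1) g=1 f=7, (5,2) g=2 f=7]

expanded=(4,2); open=[(2,1) g=2 f=7, (2,2) g=3 f=7, (2,3) g=4 f=7, (3,0) g=2 f=7, (4,0) g=1 f=7, (4,3) g=2 f=5, (5,1) g=1 f=7, (5,2) g=2 f=7]; closed=[(3,1), (3,2), (3,3), (4,1), (4,2)]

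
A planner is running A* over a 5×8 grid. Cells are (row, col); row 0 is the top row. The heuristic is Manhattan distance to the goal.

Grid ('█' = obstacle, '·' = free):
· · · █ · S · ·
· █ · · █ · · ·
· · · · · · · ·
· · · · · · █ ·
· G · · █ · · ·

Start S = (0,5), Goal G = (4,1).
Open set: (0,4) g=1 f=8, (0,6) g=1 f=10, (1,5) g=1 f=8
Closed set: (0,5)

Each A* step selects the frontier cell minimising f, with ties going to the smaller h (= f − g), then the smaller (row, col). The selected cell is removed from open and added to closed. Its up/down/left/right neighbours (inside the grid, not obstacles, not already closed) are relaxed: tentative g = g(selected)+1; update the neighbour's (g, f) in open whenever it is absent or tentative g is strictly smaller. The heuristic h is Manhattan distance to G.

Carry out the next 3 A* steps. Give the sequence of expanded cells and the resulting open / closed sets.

step 1: expand (0,4) (f=8, h=7) → closed; open now [(0,6) g=1 f=10, (1,5) g=1 f=8]
step 2: expand (1,5) (f=8, h=7) → closed; open now [(0,6) g=1 f=10, (1,6) g=2 f=10, (2,5) g=2 f=8]
step 3: expand (2,5) (f=8, h=6) → closed; open now [(0,6) g=1 f=10, (1,6) g=2 f=10, (2,4) g=3 f=8, (2,6) g=3 f=10, (3,5) g=3 f=8]

order=[(0,4) → (1,5) → (2,5)]; open=[(0,6) g=1 f=10, (1,6) g=2 f=10, (2,4) g=3 f=8, (2,6) g=3 f=10, (3,5) g=3 f=8]; closed=[(0,4), (0,5), (1,5), (2,5)]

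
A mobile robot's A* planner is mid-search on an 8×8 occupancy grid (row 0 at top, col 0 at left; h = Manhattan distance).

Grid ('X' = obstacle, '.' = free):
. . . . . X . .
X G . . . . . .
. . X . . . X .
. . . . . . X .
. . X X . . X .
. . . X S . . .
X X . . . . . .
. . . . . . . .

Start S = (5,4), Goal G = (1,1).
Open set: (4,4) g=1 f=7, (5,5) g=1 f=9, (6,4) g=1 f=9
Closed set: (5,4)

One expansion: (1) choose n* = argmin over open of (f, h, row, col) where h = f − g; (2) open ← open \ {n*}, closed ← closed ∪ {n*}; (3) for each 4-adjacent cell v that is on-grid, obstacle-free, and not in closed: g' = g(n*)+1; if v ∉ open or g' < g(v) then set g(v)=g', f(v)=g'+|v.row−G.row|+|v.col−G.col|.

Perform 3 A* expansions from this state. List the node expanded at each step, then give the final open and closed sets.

order=[(4,4) → (3,4) → (2,4)]; open=[(1,4) g=4 f=7, (2,3) g=4 f=7, (2,5) g=4 f=9, (3,3) g=3 f=7, (3,5) g=3 f=9, (4,5) g=2 f=9, (5,5) g=1 f=9, (6,4) g=1 f=9]; closed=[(2,4), (3,4), (4,4), (5,4)]

step 1: expand (4,4) (f=7, h=6) → closed; open now [(3,4) g=2 f=7, (4,5) g=2 f=9, (5,5) g=1 f=9, (6,4) g=1 f=9]
step 2: expand (3,4) (f=7, h=5) → closed; open now [(2,4) g=3 f=7, (3,3) g=3 f=7, (3,5) g=3 f=9, (4,5) g=2 f=9, (5,5) g=1 f=9, (6,4) g=1 f=9]
step 3: expand (2,4) (f=7, h=4) → closed; open now [(1,4) g=4 f=7, (2,3) g=4 f=7, (2,5) g=4 f=9, (3,3) g=3 f=7, (3,5) g=3 f=9, (4,5) g=2 f=9, (5,5) g=1 f=9, (6,4) g=1 f=9]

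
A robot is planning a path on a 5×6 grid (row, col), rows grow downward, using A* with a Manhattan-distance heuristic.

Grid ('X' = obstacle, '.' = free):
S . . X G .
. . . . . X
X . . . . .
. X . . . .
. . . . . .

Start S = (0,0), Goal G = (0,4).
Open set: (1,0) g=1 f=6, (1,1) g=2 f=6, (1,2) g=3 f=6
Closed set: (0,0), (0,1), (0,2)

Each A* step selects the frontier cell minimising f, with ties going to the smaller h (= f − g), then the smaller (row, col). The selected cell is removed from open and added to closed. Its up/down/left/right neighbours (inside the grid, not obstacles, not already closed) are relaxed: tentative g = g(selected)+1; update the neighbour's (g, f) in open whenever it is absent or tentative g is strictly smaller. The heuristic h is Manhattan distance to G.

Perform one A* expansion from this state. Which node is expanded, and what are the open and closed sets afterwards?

expanded=(1,2); open=[(1,0) g=1 f=6, (1,1) g=2 f=6, (1,3) g=4 f=6, (2,2) g=4 f=8]; closed=[(0,0), (0,1), (0,2), (1,2)]

step 1: expand (1,2) (f=6, h=3) → closed; open now [(1,0) g=1 f=6, (1,1) g=2 f=6, (1,3) g=4 f=6, (2,2) g=4 f=8]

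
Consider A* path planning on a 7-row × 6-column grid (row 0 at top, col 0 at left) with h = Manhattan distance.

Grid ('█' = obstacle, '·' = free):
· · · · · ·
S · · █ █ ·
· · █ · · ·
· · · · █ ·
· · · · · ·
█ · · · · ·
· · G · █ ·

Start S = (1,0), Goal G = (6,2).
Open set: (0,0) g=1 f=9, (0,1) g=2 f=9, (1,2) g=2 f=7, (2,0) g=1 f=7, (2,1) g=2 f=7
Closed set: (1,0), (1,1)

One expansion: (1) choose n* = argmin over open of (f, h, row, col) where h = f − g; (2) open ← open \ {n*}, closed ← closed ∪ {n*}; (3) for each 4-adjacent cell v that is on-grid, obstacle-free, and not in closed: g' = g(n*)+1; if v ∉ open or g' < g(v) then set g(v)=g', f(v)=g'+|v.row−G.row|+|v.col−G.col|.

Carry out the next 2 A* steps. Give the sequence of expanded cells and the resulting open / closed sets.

step 1: expand (1,2) (f=7, h=5) → closed; open now [(0,0) g=1 f=9, (0,1) g=2 f=9, (0,2) g=3 f=9, (2,0) g=1 f=7, (2,1) g=2 f=7]
step 2: expand (2,1) (f=7, h=5) → closed; open now [(0,0) g=1 f=9, (0,1) g=2 f=9, (0,2) g=3 f=9, (2,0) g=1 f=7, (3,1) g=3 f=7]

order=[(1,2) → (2,1)]; open=[(0,0) g=1 f=9, (0,1) g=2 f=9, (0,2) g=3 f=9, (2,0) g=1 f=7, (3,1) g=3 f=7]; closed=[(1,0), (1,1), (1,2), (2,1)]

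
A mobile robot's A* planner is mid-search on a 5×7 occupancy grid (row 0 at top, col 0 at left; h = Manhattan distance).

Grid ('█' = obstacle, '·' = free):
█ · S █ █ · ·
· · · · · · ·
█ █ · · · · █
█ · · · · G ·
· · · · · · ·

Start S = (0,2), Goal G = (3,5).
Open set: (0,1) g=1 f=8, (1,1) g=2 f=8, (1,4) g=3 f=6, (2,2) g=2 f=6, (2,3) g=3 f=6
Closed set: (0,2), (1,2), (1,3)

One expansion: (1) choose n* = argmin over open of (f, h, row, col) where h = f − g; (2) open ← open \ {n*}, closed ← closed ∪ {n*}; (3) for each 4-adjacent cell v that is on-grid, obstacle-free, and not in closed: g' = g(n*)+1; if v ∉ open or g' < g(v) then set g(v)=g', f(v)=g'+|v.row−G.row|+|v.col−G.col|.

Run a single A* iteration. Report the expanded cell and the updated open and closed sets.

expanded=(1,4); open=[(0,1) g=1 f=8, (1,1) g=2 f=8, (1,5) g=4 f=6, (2,2) g=2 f=6, (2,3) g=3 f=6, (2,4) g=4 f=6]; closed=[(0,2), (1,2), (1,3), (1,4)]

step 1: expand (1,4) (f=6, h=3) → closed; open now [(0,1) g=1 f=8, (1,1) g=2 f=8, (1,5) g=4 f=6, (2,2) g=2 f=6, (2,3) g=3 f=6, (2,4) g=4 f=6]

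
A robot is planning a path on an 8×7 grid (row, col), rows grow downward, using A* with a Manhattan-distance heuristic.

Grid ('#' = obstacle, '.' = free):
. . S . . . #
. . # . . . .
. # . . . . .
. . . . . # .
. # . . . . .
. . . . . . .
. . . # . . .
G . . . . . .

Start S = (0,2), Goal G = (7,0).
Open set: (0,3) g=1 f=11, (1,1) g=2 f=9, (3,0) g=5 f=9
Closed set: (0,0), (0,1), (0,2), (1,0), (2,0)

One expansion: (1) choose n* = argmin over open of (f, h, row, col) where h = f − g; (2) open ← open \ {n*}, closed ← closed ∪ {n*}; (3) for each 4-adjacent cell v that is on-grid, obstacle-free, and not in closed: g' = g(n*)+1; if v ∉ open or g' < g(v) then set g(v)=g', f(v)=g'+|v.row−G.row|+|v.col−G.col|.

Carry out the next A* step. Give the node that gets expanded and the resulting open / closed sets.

expanded=(3,0); open=[(0,3) g=1 f=11, (1,1) g=2 f=9, (3,1) g=6 f=11, (4,0) g=6 f=9]; closed=[(0,0), (0,1), (0,2), (1,0), (2,0), (3,0)]

step 1: expand (3,0) (f=9, h=4) → closed; open now [(0,3) g=1 f=11, (1,1) g=2 f=9, (3,1) g=6 f=11, (4,0) g=6 f=9]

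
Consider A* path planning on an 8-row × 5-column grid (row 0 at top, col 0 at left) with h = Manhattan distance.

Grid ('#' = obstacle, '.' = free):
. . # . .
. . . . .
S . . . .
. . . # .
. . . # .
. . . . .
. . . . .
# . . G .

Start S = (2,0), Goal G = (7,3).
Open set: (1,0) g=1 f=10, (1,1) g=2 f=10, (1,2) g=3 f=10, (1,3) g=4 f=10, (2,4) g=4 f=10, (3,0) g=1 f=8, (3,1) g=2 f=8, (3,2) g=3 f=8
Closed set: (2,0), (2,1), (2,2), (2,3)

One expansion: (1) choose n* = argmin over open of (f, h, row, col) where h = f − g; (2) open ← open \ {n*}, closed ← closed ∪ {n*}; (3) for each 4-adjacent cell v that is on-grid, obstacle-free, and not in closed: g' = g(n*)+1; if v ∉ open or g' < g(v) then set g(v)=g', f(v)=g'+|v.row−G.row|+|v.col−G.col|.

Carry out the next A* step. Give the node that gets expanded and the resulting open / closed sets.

expanded=(3,2); open=[(1,0) g=1 f=10, (1,1) g=2 f=10, (1,2) g=3 f=10, (1,3) g=4 f=10, (2,4) g=4 f=10, (3,0) g=1 f=8, (3,1) g=2 f=8, (4,2) g=4 f=8]; closed=[(2,0), (2,1), (2,2), (2,3), (3,2)]

step 1: expand (3,2) (f=8, h=5) → closed; open now [(1,0) g=1 f=10, (1,1) g=2 f=10, (1,2) g=3 f=10, (1,3) g=4 f=10, (2,4) g=4 f=10, (3,0) g=1 f=8, (3,1) g=2 f=8, (4,2) g=4 f=8]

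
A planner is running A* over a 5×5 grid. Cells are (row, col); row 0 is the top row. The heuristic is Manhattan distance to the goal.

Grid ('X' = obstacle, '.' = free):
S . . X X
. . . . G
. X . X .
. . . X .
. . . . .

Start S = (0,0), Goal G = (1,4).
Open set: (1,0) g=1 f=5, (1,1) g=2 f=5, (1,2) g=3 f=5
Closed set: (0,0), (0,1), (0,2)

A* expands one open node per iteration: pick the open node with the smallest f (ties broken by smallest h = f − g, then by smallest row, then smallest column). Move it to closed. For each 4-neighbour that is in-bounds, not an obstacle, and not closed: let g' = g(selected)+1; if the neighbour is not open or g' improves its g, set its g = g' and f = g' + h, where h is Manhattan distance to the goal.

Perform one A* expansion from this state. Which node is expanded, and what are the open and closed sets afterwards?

step 1: expand (1,2) (f=5, h=2) → closed; open now [(1,0) g=1 f=5, (1,1) g=2 f=5, (1,3) g=4 f=5, (2,2) g=4 f=7]

expanded=(1,2); open=[(1,0) g=1 f=5, (1,1) g=2 f=5, (1,3) g=4 f=5, (2,2) g=4 f=7]; closed=[(0,0), (0,1), (0,2), (1,2)]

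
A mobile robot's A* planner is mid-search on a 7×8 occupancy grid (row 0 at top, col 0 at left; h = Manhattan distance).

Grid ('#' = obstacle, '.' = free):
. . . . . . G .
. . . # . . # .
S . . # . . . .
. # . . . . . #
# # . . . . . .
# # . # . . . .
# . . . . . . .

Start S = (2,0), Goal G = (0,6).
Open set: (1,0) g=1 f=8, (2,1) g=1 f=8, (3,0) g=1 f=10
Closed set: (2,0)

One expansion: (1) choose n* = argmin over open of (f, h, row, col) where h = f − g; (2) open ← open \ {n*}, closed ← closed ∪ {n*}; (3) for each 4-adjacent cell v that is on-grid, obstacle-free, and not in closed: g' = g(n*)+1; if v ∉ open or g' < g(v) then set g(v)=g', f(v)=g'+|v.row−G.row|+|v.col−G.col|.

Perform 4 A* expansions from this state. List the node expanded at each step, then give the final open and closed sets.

order=[(1,0) → (0,0) → (0,1) → (0,2)]; open=[(0,3) g=5 f=8, (1,1) g=2 f=8, (1,2) g=5 f=10, (2,1) g=1 f=8, (3,0) g=1 f=10]; closed=[(0,0), (0,1), (0,2), (1,0), (2,0)]

step 1: expand (1,0) (f=8, h=7) → closed; open now [(0,0) g=2 f=8, (1,1) g=2 f=8, (2,1) g=1 f=8, (3,0) g=1 f=10]
step 2: expand (0,0) (f=8, h=6) → closed; open now [(0,1) g=3 f=8, (1,1) g=2 f=8, (2,1) g=1 f=8, (3,0) g=1 f=10]
step 3: expand (0,1) (f=8, h=5) → closed; open now [(0,2) g=4 f=8, (1,1) g=2 f=8, (2,1) g=1 f=8, (3,0) g=1 f=10]
step 4: expand (0,2) (f=8, h=4) → closed; open now [(0,3) g=5 f=8, (1,1) g=2 f=8, (1,2) g=5 f=10, (2,1) g=1 f=8, (3,0) g=1 f=10]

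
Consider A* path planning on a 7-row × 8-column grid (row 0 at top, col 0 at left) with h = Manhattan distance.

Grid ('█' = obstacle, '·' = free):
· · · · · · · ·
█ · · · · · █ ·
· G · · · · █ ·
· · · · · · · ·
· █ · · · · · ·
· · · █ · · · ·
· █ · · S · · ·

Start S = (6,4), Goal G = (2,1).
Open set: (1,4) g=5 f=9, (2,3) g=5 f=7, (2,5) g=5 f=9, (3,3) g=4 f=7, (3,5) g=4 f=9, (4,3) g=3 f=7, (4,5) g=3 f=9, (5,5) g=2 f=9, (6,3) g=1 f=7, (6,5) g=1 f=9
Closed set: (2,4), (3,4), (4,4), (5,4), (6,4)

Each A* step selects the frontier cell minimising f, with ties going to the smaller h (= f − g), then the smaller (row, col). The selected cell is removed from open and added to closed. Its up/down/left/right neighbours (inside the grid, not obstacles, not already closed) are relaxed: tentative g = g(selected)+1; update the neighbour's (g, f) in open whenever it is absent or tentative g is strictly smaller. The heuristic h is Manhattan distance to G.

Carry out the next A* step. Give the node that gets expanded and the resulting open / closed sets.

expanded=(2,3); open=[(1,3) g=6 f=9, (1,4) g=5 f=9, (2,2) g=6 f=7, (2,5) g=5 f=9, (3,3) g=4 f=7, (3,5) g=4 f=9, (4,3) g=3 f=7, (4,5) g=3 f=9, (5,5) g=2 f=9, (6,3) g=1 f=7, (6,5) g=1 f=9]; closed=[(2,3), (2,4), (3,4), (4,4), (5,4), (6,4)]

step 1: expand (2,3) (f=7, h=2) → closed; open now [(1,3) g=6 f=9, (1,4) g=5 f=9, (2,2) g=6 f=7, (2,5) g=5 f=9, (3,3) g=4 f=7, (3,5) g=4 f=9, (4,3) g=3 f=7, (4,5) g=3 f=9, (5,5) g=2 f=9, (6,3) g=1 f=7, (6,5) g=1 f=9]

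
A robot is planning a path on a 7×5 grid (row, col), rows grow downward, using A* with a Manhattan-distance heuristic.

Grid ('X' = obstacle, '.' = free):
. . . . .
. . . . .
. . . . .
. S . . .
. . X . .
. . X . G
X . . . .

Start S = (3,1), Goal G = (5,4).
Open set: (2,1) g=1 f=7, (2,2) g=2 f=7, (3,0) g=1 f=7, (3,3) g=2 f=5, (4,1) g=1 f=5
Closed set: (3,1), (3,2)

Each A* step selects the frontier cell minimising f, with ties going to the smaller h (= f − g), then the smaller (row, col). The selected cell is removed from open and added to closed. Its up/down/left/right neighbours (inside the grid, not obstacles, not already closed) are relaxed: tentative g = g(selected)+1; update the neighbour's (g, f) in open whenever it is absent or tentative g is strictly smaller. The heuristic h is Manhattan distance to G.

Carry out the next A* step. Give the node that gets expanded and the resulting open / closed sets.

expanded=(3,3); open=[(2,1) g=1 f=7, (2,2) g=2 f=7, (2,3) g=3 f=7, (3,0) g=1 f=7, (3,4) g=3 f=5, (4,1) g=1 f=5, (4,3) g=3 f=5]; closed=[(3,1), (3,2), (3,3)]

step 1: expand (3,3) (f=5, h=3) → closed; open now [(2,1) g=1 f=7, (2,2) g=2 f=7, (2,3) g=3 f=7, (3,0) g=1 f=7, (3,4) g=3 f=5, (4,1) g=1 f=5, (4,3) g=3 f=5]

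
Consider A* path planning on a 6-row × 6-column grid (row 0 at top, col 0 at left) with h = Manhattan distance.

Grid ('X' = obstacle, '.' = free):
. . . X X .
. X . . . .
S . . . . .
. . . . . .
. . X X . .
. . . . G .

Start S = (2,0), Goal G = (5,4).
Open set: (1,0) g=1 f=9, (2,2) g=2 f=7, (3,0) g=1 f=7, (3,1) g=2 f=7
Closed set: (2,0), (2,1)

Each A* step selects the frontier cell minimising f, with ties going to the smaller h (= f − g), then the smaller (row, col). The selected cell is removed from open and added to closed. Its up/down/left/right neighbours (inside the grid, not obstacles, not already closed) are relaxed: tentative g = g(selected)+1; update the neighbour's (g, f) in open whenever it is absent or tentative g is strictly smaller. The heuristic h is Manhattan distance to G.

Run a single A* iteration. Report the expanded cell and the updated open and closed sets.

step 1: expand (2,2) (f=7, h=5) → closed; open now [(1,0) g=1 f=9, (1,2) g=3 f=9, (2,3) g=3 f=7, (3,0) g=1 f=7, (3,1) g=2 f=7, (3,2) g=3 f=7]

expanded=(2,2); open=[(1,0) g=1 f=9, (1,2) g=3 f=9, (2,3) g=3 f=7, (3,0) g=1 f=7, (3,1) g=2 f=7, (3,2) g=3 f=7]; closed=[(2,0), (2,1), (2,2)]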